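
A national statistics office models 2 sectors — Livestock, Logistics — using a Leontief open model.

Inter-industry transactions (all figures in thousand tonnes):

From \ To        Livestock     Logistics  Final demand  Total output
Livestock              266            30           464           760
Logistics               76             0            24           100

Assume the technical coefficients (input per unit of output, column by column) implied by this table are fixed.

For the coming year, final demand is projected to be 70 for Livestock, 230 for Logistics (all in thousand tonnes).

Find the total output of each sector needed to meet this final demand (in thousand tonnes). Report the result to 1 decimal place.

Technical coefficients a_ij = z_ij / X_j:
  a_11 = 266/760 = 0.35, a_21 = 76/760 = 0.10
  a_12 = 30/100 = 0.30, a_22 = 0/100 = 0.00
I − A =
  [   0.65    -0.30]
  [  -0.10     1.00]
det(I−A) = (0.65)(1.00) − (-0.30)(-0.10) = 0.6200
adj(I−A) = [[1.00, 0.30], [0.10, 0.65]]
(I − A)⁻¹ = adj(I−A) / det(I−A) ≈
  [   1.6129     0.4839]
  [   0.1613     1.0484]
x = (I − A)⁻¹ d = adj(I−A)·d / det(I−A), with det(I−A) = 0.6200:
  x_1 = (1.00·70 + 0.30·230) / 0.6200 = 139.00 / 0.6200 ≈ 224.2
  x_2 = (0.10·70 + 0.65·230) / 0.6200 = 156.50 / 0.6200 ≈ 252.4

x_1 = 224.2, x_2 = 252.4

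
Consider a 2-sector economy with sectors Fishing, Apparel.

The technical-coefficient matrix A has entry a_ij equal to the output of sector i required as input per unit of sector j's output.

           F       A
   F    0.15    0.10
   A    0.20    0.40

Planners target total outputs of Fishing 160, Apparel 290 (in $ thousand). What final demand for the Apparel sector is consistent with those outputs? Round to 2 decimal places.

I − A =
  [   0.85    -0.10]
  [  -0.20     0.60]
d = (I − A) x:
  d_F = (+0.85)·160 + (-0.10)·290 = 107.00
  d_A = (-0.20)·160 + (+0.60)·290 = 142.00

d_A = 142.00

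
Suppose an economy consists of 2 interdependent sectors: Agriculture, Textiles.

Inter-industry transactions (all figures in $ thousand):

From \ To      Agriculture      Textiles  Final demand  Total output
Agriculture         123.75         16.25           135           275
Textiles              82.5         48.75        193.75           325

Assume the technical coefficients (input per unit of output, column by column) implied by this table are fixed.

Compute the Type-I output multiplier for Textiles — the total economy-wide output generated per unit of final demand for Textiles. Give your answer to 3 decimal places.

m_2 = 1.326

Technical coefficients a_ij = z_ij / X_j:
  a_11 = 123.75/275 = 0.45, a_21 = 82.5/275 = 0.30
  a_12 = 16.25/325 = 0.05, a_22 = 48.75/325 = 0.15
I − A =
  [   0.55    -0.05]
  [  -0.30     0.85]
det(I−A) = (0.55)(0.85) − (-0.05)(-0.30) = 0.4525
adj(I−A) = [[0.85, 0.05], [0.30, 0.55]]
(I − A)⁻¹ = adj(I−A) / det(I−A) ≈
  [   1.8785     0.1105]
  [   0.6630     1.2155]
The output multiplier for sector j is the column-j sum of the Leontief inverse (I − A)⁻¹ = adj(I−A) / det(I−A).
Column 2 of adj(I−A): (0.05, 0.55); det(I−A) = 0.4525.
m_2 = (0.05 + 0.55) / 0.4525 = 0.60 / 0.4525 ≈ 1.326.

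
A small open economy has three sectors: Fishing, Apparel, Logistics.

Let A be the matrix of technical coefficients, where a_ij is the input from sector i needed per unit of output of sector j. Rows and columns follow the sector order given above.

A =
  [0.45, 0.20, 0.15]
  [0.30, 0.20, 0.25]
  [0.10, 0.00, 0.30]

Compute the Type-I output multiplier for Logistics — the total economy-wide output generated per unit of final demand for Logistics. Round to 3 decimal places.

I − A =
  [   0.55    -0.20    -0.15]
  [  -0.30     0.80    -0.25]
  [  -0.10     0.00     0.70]
Cofactors of I−A, C_ij = (−1)^(i+j)·(minor ij) (rows/columns in the sector order above):
  C_11 = (0.80)(0.70) − (-0.25)(0.00) = 0.5600
  C_12 = −[(-0.30)(0.70) − (-0.25)(-0.10)] = 0.2350
  C_13 = (-0.30)(0.00) − (0.80)(-0.10) = 0.0800
  C_21 = −[(-0.20)(0.70) − (-0.15)(0.00)] = 0.1400
  C_22 = (0.55)(0.70) − (-0.15)(-0.10) = 0.3700
  C_23 = −[(0.55)(0.00) − (-0.20)(-0.10)] = 0.0200
  C_31 = (-0.20)(-0.25) − (-0.15)(0.80) = 0.1700
  C_32 = −[(0.55)(-0.25) − (-0.15)(-0.30)] = 0.1825
  C_33 = (0.55)(0.80) − (-0.20)(-0.30) = 0.3800
det(I−A) = Σ_j (I−A)_1j·C_1j = (0.55)(0.5600) + (-0.20)(0.2350) + (-0.15)(0.0800) = 0.2490
adj(I−A) = Cᵀ =
  [ 0.5600   0.1400   0.1700]
  [ 0.2350   0.3700   0.1825]
  [ 0.0800   0.0200   0.3800]
(I − A)⁻¹ = adj(I−A) / det(I−A) ≈
  [   2.2490     0.5622     0.6827]
  [   0.9438     1.4859     0.7329]
  [   0.3213     0.0803     1.5261]
The output multiplier for sector j is the column-j sum of the Leontief inverse (I − A)⁻¹ = adj(I−A) / det(I−A).
Column 3 of adj(I−A): (0.1700, 0.1825, 0.3800); det(I−A) = 0.2490.
m_3 = (0.1700 + 0.1825 + 0.3800) / 0.2490 = 0.7325 / 0.2490 ≈ 2.942.

m_3 = 2.942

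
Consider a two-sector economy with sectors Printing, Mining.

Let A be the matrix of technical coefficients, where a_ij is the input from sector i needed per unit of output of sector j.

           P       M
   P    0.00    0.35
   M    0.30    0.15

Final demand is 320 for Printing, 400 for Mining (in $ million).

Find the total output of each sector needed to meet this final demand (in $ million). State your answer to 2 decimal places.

I − A =
  [   1.00    -0.35]
  [  -0.30     0.85]
det(I−A) = (1.00)(0.85) − (-0.35)(-0.30) = 0.7450
adj(I−A) = [[0.85, 0.35], [0.30, 1.00]]
(I − A)⁻¹ = adj(I−A) / det(I−A) ≈
  [   1.1409     0.4698]
  [   0.4027     1.3423]
x = (I − A)⁻¹ d = adj(I−A)·d / det(I−A), with det(I−A) = 0.7450:
  x_P = (0.85·320 + 0.35·400) / 0.7450 = 412.00 / 0.7450 ≈ 553.02
  x_M = (0.30·320 + 1.00·400) / 0.7450 = 496.00 / 0.7450 ≈ 665.77

x_P = 553.02, x_M = 665.77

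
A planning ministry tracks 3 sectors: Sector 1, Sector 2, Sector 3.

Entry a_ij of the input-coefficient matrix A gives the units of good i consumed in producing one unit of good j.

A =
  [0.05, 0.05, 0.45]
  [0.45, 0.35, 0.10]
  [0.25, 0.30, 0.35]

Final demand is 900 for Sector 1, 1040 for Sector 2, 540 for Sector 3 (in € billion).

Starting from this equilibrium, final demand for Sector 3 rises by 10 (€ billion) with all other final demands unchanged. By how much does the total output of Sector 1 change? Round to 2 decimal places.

Δx_1 = 13.33

I − A =
  [   0.95    -0.05    -0.45]
  [  -0.45     0.65    -0.10]
  [  -0.25    -0.30     0.65]
Cofactors of I−A, C_ij = (−1)^(i+j)·(minor ij) (rows/columns in the sector order above):
  C_11 = (0.65)(0.65) − (-0.10)(-0.30) = 0.3925
  C_12 = −[(-0.45)(0.65) − (-0.10)(-0.25)] = 0.3175
  C_13 = (-0.45)(-0.30) − (0.65)(-0.25) = 0.2975
  C_21 = −[(-0.05)(0.65) − (-0.45)(-0.30)] = 0.1675
  C_22 = (0.95)(0.65) − (-0.45)(-0.25) = 0.5050
  C_23 = −[(0.95)(-0.30) − (-0.05)(-0.25)] = 0.2975
  C_31 = (-0.05)(-0.10) − (-0.45)(0.65) = 0.2975
  C_32 = −[(0.95)(-0.10) − (-0.45)(-0.45)] = 0.2975
  C_33 = (0.95)(0.65) − (-0.05)(-0.45) = 0.5950
det(I−A) = Σ_j (I−A)_1j·C_1j = (0.95)(0.3925) + (-0.05)(0.3175) + (-0.45)(0.2975) = 0.223125
adj(I−A) = Cᵀ =
  [ 0.3925   0.1675   0.2975]
  [ 0.3175   0.5050   0.2975]
  [ 0.2975   0.2975   0.5950]
(I − A)⁻¹ = adj(I−A) / det(I−A) ≈
  [   1.7591     0.7507     1.3333]
  [   1.4230     2.2633     1.3333]
  [   1.3333     1.3333     2.6667]
Δx = (I − A)⁻¹ Δd with Δd having +10 in the Sector 3 component and 0 elsewhere.
So Δx_1 = L_13 · (+10), where L_13 = adj(I−A)_13 / det(I−A) = 0.2975 / 0.223125.
Δx_1 = 0.2975 × (+10) / 0.223125 = 2.975 / 0.223125 ≈ 13.33.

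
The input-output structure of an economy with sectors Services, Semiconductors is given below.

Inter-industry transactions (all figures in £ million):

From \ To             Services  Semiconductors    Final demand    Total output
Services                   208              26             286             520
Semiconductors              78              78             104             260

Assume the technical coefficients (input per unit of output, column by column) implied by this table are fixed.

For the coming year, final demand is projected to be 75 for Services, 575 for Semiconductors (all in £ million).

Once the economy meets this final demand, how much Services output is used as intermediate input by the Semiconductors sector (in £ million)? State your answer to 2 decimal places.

z_12 = 87.96

Technical coefficients a_ij = z_ij / X_j:
  a_11 = 208/520 = 0.40, a_21 = 78/520 = 0.15
  a_12 = 26/260 = 0.10, a_22 = 78/260 = 0.30
I − A =
  [   0.60    -0.10]
  [  -0.15     0.70]
det(I−A) = (0.60)(0.70) − (-0.10)(-0.15) = 0.4050
adj(I−A) = [[0.70, 0.10], [0.15, 0.60]]
(I − A)⁻¹ = adj(I−A) / det(I−A) ≈
  [   1.7284     0.2469]
  [   0.3704     1.4815]
First solve x = (I − A)⁻¹ d = adj(I−A)·d / det(I−A); in particular x_2 = (0.15·75 + 0.60·575) / 0.4050 = 356.25 / 0.4050 ≈ 879.6296.
Intermediate flow from 1 to 2: z_12 = a_12 · x_2 = 0.10 × 356.25 / 0.4050 = 35.625 / 0.4050 ≈ 87.96.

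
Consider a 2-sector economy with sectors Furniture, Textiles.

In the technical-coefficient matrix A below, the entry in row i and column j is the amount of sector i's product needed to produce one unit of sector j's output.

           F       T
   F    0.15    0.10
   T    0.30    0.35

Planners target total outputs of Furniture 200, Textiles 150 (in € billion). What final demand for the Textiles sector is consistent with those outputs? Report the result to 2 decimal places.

d_T = 37.50

I − A =
  [   0.85    -0.10]
  [  -0.30     0.65]
d = (I − A) x:
  d_F = (+0.85)·200 + (-0.10)·150 = 155.00
  d_T = (-0.30)·200 + (+0.65)·150 = 37.50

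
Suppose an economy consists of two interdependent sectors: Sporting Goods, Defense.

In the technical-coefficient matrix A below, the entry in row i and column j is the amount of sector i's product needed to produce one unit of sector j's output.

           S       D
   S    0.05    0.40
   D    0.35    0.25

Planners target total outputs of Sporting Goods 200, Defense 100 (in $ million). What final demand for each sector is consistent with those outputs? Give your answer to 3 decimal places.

I − A =
  [   0.95    -0.40]
  [  -0.35     0.75]
d = (I − A) x:
  d_S = (+0.95)·200 + (-0.40)·100 = 150.000
  d_D = (-0.35)·200 + (+0.75)·100 = 5.000

d_S = 150.000, d_D = 5.000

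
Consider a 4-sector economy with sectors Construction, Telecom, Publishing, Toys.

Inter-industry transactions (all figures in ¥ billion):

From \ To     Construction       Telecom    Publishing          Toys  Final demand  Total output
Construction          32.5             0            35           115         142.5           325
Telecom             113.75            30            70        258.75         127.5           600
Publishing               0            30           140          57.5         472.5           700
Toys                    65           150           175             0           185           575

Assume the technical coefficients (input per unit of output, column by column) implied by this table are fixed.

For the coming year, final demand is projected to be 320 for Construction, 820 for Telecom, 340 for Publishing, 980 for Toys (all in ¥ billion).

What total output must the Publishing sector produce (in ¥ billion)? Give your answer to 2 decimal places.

x_3 = 792.92

Technical coefficients a_ij = z_ij / X_j:
  a_11 = 32.5/325 = 0.10, a_21 = 113.75/325 = 0.35, a_31 = 0/325 = 0.00, a_41 = 65/325 = 0.20
  a_12 = 0/600 = 0.00, a_22 = 30/600 = 0.05, a_32 = 30/600 = 0.05, a_42 = 150/600 = 0.25
  a_13 = 35/700 = 0.05, a_23 = 70/700 = 0.10, a_33 = 140/700 = 0.20, a_43 = 175/700 = 0.25
  a_14 = 115/575 = 0.20, a_24 = 258.75/575 = 0.45, a_34 = 57.5/575 = 0.10, a_44 = 0/575 = 0.00
I − A =
  [   0.90     0.00    -0.05    -0.20]
  [  -0.35     0.95    -0.10    -0.45]
  [   0.00    -0.05     0.80    -0.10]
  [  -0.20    -0.25    -0.25     1.00]
Compute the cofactors C_ij = (−1)^(i+j)·(3×3 minor ij) of I−A; the adjugate is their transpose:
adj(I−A) = Cᵀ =
  [ 0.633125   0.046250   0.094375   0.156875]
  [ 0.345250   0.664500   0.226750   0.390750]
  [ 0.049750   0.065500   0.698250   0.109250]
  [ 0.225375   0.191750   0.250125   0.678625]
det(I−A) = Σ_j (I−A)_1j·C_1j = (0.90)(0.633125) + (0.00)(0.345250) + (-0.05)(0.049750) + (-0.20)(0.225375) = 0.52225
(I − A)⁻¹ = adj(I−A) / det(I−A) ≈
  [   1.2123     0.0886     0.1807     0.3004]
  [   0.6611     1.2724     0.4342     0.7482]
  [   0.0953     0.1254     1.3370     0.2092]
  [   0.4315     0.3672     0.4789     1.2994]
x = (I − A)⁻¹ d = adj(I−A)·d / det(I−A), with det(I−A) = 0.52225:
  x_1 = (0.633125·320 + 0.046250·820 + 0.094375·340 + 0.156875·980) / 0.52225 = 426.35 / 0.52225 ≈ 816.37
  x_2 = (0.345250·320 + 0.664500·820 + 0.226750·340 + 0.390750·980) / 0.52225 = 1115.40 / 0.52225 ≈ 2135.76
  x_3 = (0.049750·320 + 0.065500·820 + 0.698250·340 + 0.109250·980) / 0.52225 = 414.10 / 0.52225 ≈ 792.92
  x_4 = (0.225375·320 + 0.191750·820 + 0.250125·340 + 0.678625·980) / 0.52225 = 979.45 / 0.52225 ≈ 1875.44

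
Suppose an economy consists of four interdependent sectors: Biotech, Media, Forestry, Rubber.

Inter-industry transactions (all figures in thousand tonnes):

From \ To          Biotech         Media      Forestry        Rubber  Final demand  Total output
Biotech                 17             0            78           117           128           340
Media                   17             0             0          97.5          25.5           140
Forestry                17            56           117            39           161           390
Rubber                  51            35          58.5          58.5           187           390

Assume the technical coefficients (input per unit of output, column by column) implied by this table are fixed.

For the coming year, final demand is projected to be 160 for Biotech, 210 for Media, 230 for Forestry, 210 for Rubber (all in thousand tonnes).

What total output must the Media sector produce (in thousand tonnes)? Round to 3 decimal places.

Technical coefficients a_ij = z_ij / X_j:
  a_11 = 17/340 = 0.05, a_21 = 17/340 = 0.05, a_31 = 17/340 = 0.05, a_41 = 51/340 = 0.15
  a_12 = 0/140 = 0.00, a_22 = 0/140 = 0.00, a_32 = 56/140 = 0.40, a_42 = 35/140 = 0.25
  a_13 = 78/390 = 0.20, a_23 = 0/390 = 0.00, a_33 = 117/390 = 0.30, a_43 = 58.5/390 = 0.15
  a_14 = 117/390 = 0.30, a_24 = 97.5/390 = 0.25, a_34 = 39/390 = 0.10, a_44 = 58.5/390 = 0.15
I − A =
  [   0.95     0.00    -0.20    -0.30]
  [  -0.05     1.00     0.00    -0.25]
  [  -0.05    -0.40     0.70    -0.10]
  [  -0.15    -0.25    -0.15     0.85]
Compute the cofactors C_ij = (−1)^(i+j)·(3×3 minor ij) of I−A; the adjugate is their transpose:
adj(I−A) = Cᵀ =
  [ 0.521250   0.143500   0.202500   0.250000]
  [ 0.057125   0.505750   0.053875   0.175250]
  [ 0.087625   0.332500   0.699375   0.211000]
  [ 0.124250   0.232750   0.175000   0.651000]
det(I−A) = Σ_j (I−A)_1j·C_1j = (0.95)(0.521250) + (0.00)(0.057125) + (-0.20)(0.087625) + (-0.30)(0.124250) = 0.4403875
(I − A)⁻¹ = adj(I−A) / det(I−A) ≈
  [   1.1836     0.3258     0.4598     0.5677]
  [   0.1297     1.1484     0.1223     0.3979]
  [   0.1990     0.7550     1.5881     0.4791]
  [   0.2821     0.5285     0.3974     1.4782]
x = (I − A)⁻¹ d = adj(I−A)·d / det(I−A), with det(I−A) = 0.4403875:
  x_1 = (0.521250·160 + 0.143500·210 + 0.202500·230 + 0.250000·210) / 0.4403875 = 212.61 / 0.4403875 ≈ 482.779
  x_2 = (0.057125·160 + 0.505750·210 + 0.053875·230 + 0.175250·210) / 0.4403875 = 164.54125 / 0.4403875 ≈ 373.628
  x_3 = (0.087625·160 + 0.332500·210 + 0.699375·230 + 0.211000·210) / 0.4403875 = 289.01125 / 0.4403875 ≈ 656.266
  x_4 = (0.124250·160 + 0.232750·210 + 0.175000·230 + 0.651000·210) / 0.4403875 = 245.7175 / 0.4403875 ≈ 557.957

x_2 = 373.628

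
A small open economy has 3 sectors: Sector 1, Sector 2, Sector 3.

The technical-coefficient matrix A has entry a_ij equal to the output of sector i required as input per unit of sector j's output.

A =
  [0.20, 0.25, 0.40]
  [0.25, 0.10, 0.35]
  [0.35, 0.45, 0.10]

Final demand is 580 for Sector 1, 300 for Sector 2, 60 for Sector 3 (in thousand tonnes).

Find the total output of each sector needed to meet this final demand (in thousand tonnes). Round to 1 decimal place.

x_1 = 1994.5, x_2 = 1508.2, x_3 = 1596.4

I − A =
  [   0.80    -0.25    -0.40]
  [  -0.25     0.90    -0.35]
  [  -0.35    -0.45     0.90]
Cofactors of I−A, C_ij = (−1)^(i+j)·(minor ij) (rows/columns in the sector order above):
  C_11 = (0.90)(0.90) − (-0.35)(-0.45) = 0.6525
  C_12 = −[(-0.25)(0.90) − (-0.35)(-0.35)] = 0.3475
  C_13 = (-0.25)(-0.45) − (0.90)(-0.35) = 0.4275
  C_21 = −[(-0.25)(0.90) − (-0.40)(-0.45)] = 0.4050
  C_22 = (0.80)(0.90) − (-0.40)(-0.35) = 0.5800
  C_23 = −[(0.80)(-0.45) − (-0.25)(-0.35)] = 0.4475
  C_31 = (-0.25)(-0.35) − (-0.40)(0.90) = 0.4475
  C_32 = −[(0.80)(-0.35) − (-0.40)(-0.25)] = 0.3800
  C_33 = (0.80)(0.90) − (-0.25)(-0.25) = 0.6575
det(I−A) = Σ_j (I−A)_1j·C_1j = (0.80)(0.6525) + (-0.25)(0.3475) + (-0.40)(0.4275) = 0.264125
adj(I−A) = Cᵀ =
  [ 0.6525   0.4050   0.4475]
  [ 0.3475   0.5800   0.3800]
  [ 0.4275   0.4475   0.6575]
(I − A)⁻¹ = adj(I−A) / det(I−A) ≈
  [   2.4704     1.5334     1.6943]
  [   1.3157     2.1959     1.4387]
  [   1.6186     1.6943     2.4894]
x = (I − A)⁻¹ d = adj(I−A)·d / det(I−A), with det(I−A) = 0.264125:
  x_1 = (0.6525·580 + 0.4050·300 + 0.4475·60) / 0.264125 = 526.80 / 0.264125 ≈ 1994.5
  x_2 = (0.3475·580 + 0.5800·300 + 0.3800·60) / 0.264125 = 398.35 / 0.264125 ≈ 1508.2
  x_3 = (0.4275·580 + 0.4475·300 + 0.6575·60) / 0.264125 = 421.65 / 0.264125 ≈ 1596.4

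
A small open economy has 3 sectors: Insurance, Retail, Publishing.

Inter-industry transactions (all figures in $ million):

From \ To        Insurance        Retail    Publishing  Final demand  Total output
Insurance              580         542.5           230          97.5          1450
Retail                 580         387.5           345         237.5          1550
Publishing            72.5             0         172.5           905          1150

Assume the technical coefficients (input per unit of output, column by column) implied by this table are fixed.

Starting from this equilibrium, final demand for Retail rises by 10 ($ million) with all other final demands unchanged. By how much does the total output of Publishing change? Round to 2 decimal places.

Δx_P = 0.70

Technical coefficients a_ij = z_ij / X_j:
  a_II = 580/1450 = 0.40, a_RI = 580/1450 = 0.40, a_PI = 72.5/1450 = 0.05
  a_IR = 542.5/1550 = 0.35, a_RR = 387.5/1550 = 0.25, a_PR = 0/1550 = 0.00
  a_IP = 230/1150 = 0.20, a_RP = 345/1150 = 0.30, a_PP = 172.5/1150 = 0.15
I − A =
  [   0.60    -0.35    -0.20]
  [  -0.40     0.75    -0.30]
  [  -0.05     0.00     0.85]
Cofactors of I−A, C_ij = (−1)^(i+j)·(minor ij) (rows/columns in the sector order above):
  C_11 = (0.75)(0.85) − (-0.30)(0.00) = 0.6375
  C_12 = −[(-0.40)(0.85) − (-0.30)(-0.05)] = 0.3550
  C_13 = (-0.40)(0.00) − (0.75)(-0.05) = 0.0375
  C_21 = −[(-0.35)(0.85) − (-0.20)(0.00)] = 0.2975
  C_22 = (0.60)(0.85) − (-0.20)(-0.05) = 0.5000
  C_23 = −[(0.60)(0.00) − (-0.35)(-0.05)] = 0.0175
  C_31 = (-0.35)(-0.30) − (-0.20)(0.75) = 0.2550
  C_32 = −[(0.60)(-0.30) − (-0.20)(-0.40)] = 0.2600
  C_33 = (0.60)(0.75) − (-0.35)(-0.40) = 0.3100
det(I−A) = Σ_j (I−A)_1j·C_1j = (0.60)(0.6375) + (-0.35)(0.3550) + (-0.20)(0.0375) = 0.25075
adj(I−A) = Cᵀ =
  [ 0.6375   0.2975   0.2550]
  [ 0.3550   0.5000   0.2600]
  [ 0.0375   0.0175   0.3100]
(I − A)⁻¹ = adj(I−A) / det(I−A) ≈
  [   2.5424     1.1864     1.0169]
  [   1.4158     1.9940     1.0369]
  [   0.1496     0.0698     1.2363]
Δx = (I − A)⁻¹ Δd with Δd having +10 in the Retail component and 0 elsewhere.
So Δx_P = L_PR · (+10), where L_PR = adj(I−A)_PR / det(I−A) = 0.0175 / 0.25075.
Δx_P = 0.0175 × (+10) / 0.25075 = 0.175 / 0.25075 ≈ 0.70.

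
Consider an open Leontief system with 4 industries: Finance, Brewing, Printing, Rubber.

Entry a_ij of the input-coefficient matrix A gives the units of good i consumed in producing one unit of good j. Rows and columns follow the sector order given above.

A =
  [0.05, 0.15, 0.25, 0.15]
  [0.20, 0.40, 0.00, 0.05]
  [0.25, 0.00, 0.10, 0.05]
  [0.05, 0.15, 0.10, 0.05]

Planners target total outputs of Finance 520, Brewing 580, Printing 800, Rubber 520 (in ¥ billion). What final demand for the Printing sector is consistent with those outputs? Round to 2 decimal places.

d_3 = 564.00

I − A =
  [   0.95    -0.15    -0.25    -0.15]
  [  -0.20     0.60     0.00    -0.05]
  [  -0.25     0.00     0.90    -0.05]
  [  -0.05    -0.15    -0.10     0.95]
d = (I − A) x:
  d_1 = (+0.95)·520 + (-0.15)·580 + (-0.25)·800 + (-0.15)·520 = 129.00
  d_2 = (-0.20)·520 + (+0.60)·580 + (+0.00)·800 + (-0.05)·520 = 218.00
  d_3 = (-0.25)·520 + (+0.00)·580 + (+0.90)·800 + (-0.05)·520 = 564.00
  d_4 = (-0.05)·520 + (-0.15)·580 + (-0.10)·800 + (+0.95)·520 = 301.00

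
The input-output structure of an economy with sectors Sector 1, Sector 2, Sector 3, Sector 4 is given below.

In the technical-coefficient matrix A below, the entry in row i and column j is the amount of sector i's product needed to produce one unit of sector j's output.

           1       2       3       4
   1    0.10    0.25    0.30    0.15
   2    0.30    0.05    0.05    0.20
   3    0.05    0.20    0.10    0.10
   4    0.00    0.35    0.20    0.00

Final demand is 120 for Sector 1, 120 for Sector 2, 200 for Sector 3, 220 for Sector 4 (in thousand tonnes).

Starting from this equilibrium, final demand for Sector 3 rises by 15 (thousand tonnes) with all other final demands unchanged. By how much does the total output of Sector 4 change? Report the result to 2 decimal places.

I − A =
  [   0.90    -0.25    -0.30    -0.15]
  [  -0.30     0.95    -0.05    -0.20]
  [  -0.05    -0.20     0.90    -0.10]
  [   0.00    -0.35    -0.20     1.00]
Compute the cofactors C_ij = (−1)^(i+j)·(3×3 minor ij) of I−A; the adjugate is their transpose:
adj(I−A) = Cᵀ =
  [ 0.753250   0.343750   0.317625   0.213500]
  [ 0.268500   0.775500   0.180000   0.213375]
  [ 0.114500   0.226625   0.701250   0.132625]
  [ 0.116875   0.316750   0.203250   0.660125]
det(I−A) = Σ_j (I−A)_1j·C_1j = (0.90)(0.753250) + (-0.25)(0.268500) + (-0.30)(0.114500) + (-0.15)(0.116875) = 0.55891875
(I − A)⁻¹ = adj(I−A) / det(I−A) ≈
  [   1.3477     0.6150     0.5683     0.3820]
  [   0.4804     1.3875     0.3221     0.3818]
  [   0.2049     0.4055     1.2547     0.2373]
  [   0.2091     0.5667     0.3636     1.1811]
Δx = (I − A)⁻¹ Δd with Δd having +15 in the Sector 3 component and 0 elsewhere.
So Δx_4 = L_43 · (+15), where L_43 = adj(I−A)_43 / det(I−A) = 0.203250 / 0.55891875.
Δx_4 = 0.203250 × (+15) / 0.55891875 = 3.04875 / 0.55891875 ≈ 5.45.

Δx_4 = 5.45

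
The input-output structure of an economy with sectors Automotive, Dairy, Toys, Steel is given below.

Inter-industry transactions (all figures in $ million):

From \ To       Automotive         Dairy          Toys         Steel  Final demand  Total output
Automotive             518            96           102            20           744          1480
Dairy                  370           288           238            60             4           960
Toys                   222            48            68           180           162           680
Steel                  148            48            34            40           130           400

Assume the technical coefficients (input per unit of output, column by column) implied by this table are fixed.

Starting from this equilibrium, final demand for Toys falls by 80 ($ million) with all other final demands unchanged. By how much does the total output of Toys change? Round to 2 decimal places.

Δx_3 = -105.52

Technical coefficients a_ij = z_ij / X_j:
  a_11 = 518/1480 = 0.35, a_21 = 370/1480 = 0.25, a_31 = 222/1480 = 0.15, a_41 = 148/1480 = 0.10
  a_12 = 96/960 = 0.10, a_22 = 288/960 = 0.30, a_32 = 48/960 = 0.05, a_42 = 48/960 = 0.05
  a_13 = 102/680 = 0.15, a_23 = 238/680 = 0.35, a_33 = 68/680 = 0.10, a_43 = 34/680 = 0.05
  a_14 = 20/400 = 0.05, a_24 = 60/400 = 0.15, a_34 = 180/400 = 0.45, a_44 = 40/400 = 0.10
I − A =
  [   0.65    -0.10    -0.15    -0.05]
  [  -0.25     0.70    -0.35    -0.15]
  [  -0.15    -0.05     0.90    -0.45]
  [  -0.10    -0.05    -0.05     0.90]
Compute the cofactors C_ij = (−1)^(i+j)·(3×3 minor ij) of I−A; the adjugate is their transpose:
adj(I−A) = Cᵀ =
  [ 0.52050   0.09125   0.12825   0.10825]
  [ 0.27450   0.48000   0.24450   0.21750]
  [ 0.14250   0.06200   0.37650   0.20650]
  [ 0.08100   0.04025   0.04875   0.35275]
det(I−A) = Σ_j (I−A)_1j·C_1j = (0.65)(0.52050) + (-0.10)(0.27450) + (-0.15)(0.14250) + (-0.05)(0.08100) = 0.28545
(I − A)⁻¹ = adj(I−A) / det(I−A) ≈
  [   1.8234     0.3197     0.4493     0.3792]
  [   0.9616     1.6816     0.8565     0.7620]
  [   0.4992     0.2172     1.3190     0.7234]
  [   0.2838     0.1410     0.1708     1.2358]
Δx = (I − A)⁻¹ Δd with Δd having -80 in the Toys component and 0 elsewhere.
So Δx_3 = L_33 · (-80), where L_33 = adj(I−A)_33 / det(I−A) = 0.37650 / 0.28545.
Δx_3 = 0.37650 × (-80) / 0.28545 = -30.12 / 0.28545 ≈ -105.52.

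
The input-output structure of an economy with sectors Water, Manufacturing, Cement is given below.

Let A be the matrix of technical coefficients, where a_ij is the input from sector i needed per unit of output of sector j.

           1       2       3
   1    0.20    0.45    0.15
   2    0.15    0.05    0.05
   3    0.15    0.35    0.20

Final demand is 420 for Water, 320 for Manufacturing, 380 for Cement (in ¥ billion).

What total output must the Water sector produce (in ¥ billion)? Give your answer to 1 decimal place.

I − A =
  [   0.80    -0.45    -0.15]
  [  -0.15     0.95    -0.05]
  [  -0.15    -0.35     0.80]
Cofactors of I−A, C_ij = (−1)^(i+j)·(minor ij) (rows/columns in the sector order above):
  C_11 = (0.95)(0.80) − (-0.05)(-0.35) = 0.7425
  C_12 = −[(-0.15)(0.80) − (-0.05)(-0.15)] = 0.1275
  C_13 = (-0.15)(-0.35) − (0.95)(-0.15) = 0.1950
  C_21 = −[(-0.45)(0.80) − (-0.15)(-0.35)] = 0.4125
  C_22 = (0.80)(0.80) − (-0.15)(-0.15) = 0.6175
  C_23 = −[(0.80)(-0.35) − (-0.45)(-0.15)] = 0.3475
  C_31 = (-0.45)(-0.05) − (-0.15)(0.95) = 0.1650
  C_32 = −[(0.80)(-0.05) − (-0.15)(-0.15)] = 0.0625
  C_33 = (0.80)(0.95) − (-0.45)(-0.15) = 0.6925
det(I−A) = Σ_j (I−A)_1j·C_1j = (0.80)(0.7425) + (-0.45)(0.1275) + (-0.15)(0.1950) = 0.507375
adj(I−A) = Cᵀ =
  [ 0.7425   0.4125   0.1650]
  [ 0.1275   0.6175   0.0625]
  [ 0.1950   0.3475   0.6925]
(I − A)⁻¹ = adj(I−A) / det(I−A) ≈
  [   1.4634     0.8130     0.3252]
  [   0.2513     1.2170     0.1232]
  [   0.3843     0.6849     1.3649]
x = (I − A)⁻¹ d = adj(I−A)·d / det(I−A), with det(I−A) = 0.507375:
  x_1 = (0.7425·420 + 0.4125·320 + 0.1650·380) / 0.507375 = 506.55 / 0.507375 ≈ 998.4
  x_2 = (0.1275·420 + 0.6175·320 + 0.0625·380) / 0.507375 = 274.90 / 0.507375 ≈ 541.8
  x_3 = (0.1950·420 + 0.3475·320 + 0.6925·380) / 0.507375 = 456.25 / 0.507375 ≈ 899.2

x_1 = 998.4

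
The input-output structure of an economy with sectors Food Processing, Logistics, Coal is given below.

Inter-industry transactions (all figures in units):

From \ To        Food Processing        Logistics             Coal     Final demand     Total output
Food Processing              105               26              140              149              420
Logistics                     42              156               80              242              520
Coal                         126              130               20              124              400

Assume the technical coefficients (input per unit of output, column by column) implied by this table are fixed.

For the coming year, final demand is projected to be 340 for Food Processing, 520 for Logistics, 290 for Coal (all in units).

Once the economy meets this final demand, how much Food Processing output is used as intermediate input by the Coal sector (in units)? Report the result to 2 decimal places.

z_FC = 316.77

Technical coefficients a_ij = z_ij / X_j:
  a_FF = 105/420 = 0.25, a_LF = 42/420 = 0.10, a_CF = 126/420 = 0.30
  a_FL = 26/520 = 0.05, a_LL = 156/520 = 0.30, a_CL = 130/520 = 0.25
  a_FC = 140/400 = 0.35, a_LC = 80/400 = 0.20, a_CC = 20/400 = 0.05
I − A =
  [   0.75    -0.05    -0.35]
  [  -0.10     0.70    -0.20]
  [  -0.30    -0.25     0.95]
Cofactors of I−A, C_ij = (−1)^(i+j)·(minor ij) (rows/columns in the sector order above):
  C_11 = (0.70)(0.95) − (-0.20)(-0.25) = 0.6150
  C_12 = −[(-0.10)(0.95) − (-0.20)(-0.30)] = 0.1550
  C_13 = (-0.10)(-0.25) − (0.70)(-0.30) = 0.2350
  C_21 = −[(-0.05)(0.95) − (-0.35)(-0.25)] = 0.1350
  C_22 = (0.75)(0.95) − (-0.35)(-0.30) = 0.6075
  C_23 = −[(0.75)(-0.25) − (-0.05)(-0.30)] = 0.2025
  C_31 = (-0.05)(-0.20) − (-0.35)(0.70) = 0.2550
  C_32 = −[(0.75)(-0.20) − (-0.35)(-0.10)] = 0.1850
  C_33 = (0.75)(0.70) − (-0.05)(-0.10) = 0.5200
det(I−A) = Σ_j (I−A)_1j·C_1j = (0.75)(0.6150) + (-0.05)(0.1550) + (-0.35)(0.2350) = 0.37125
adj(I−A) = Cᵀ =
  [ 0.6150   0.1350   0.2550]
  [ 0.1550   0.6075   0.1850]
  [ 0.2350   0.2025   0.5200]
(I − A)⁻¹ = adj(I−A) / det(I−A) ≈
  [   1.6566     0.3636     0.6869]
  [   0.4175     1.6364     0.4983]
  [   0.6330     0.5455     1.4007]
First solve x = (I − A)⁻¹ d = adj(I−A)·d / det(I−A); in particular x_C = (0.2350·340 + 0.2025·520 + 0.5200·290) / 0.37125 = 336.00 / 0.37125 ≈ 905.0505.
Intermediate flow from F to C: z_FC = a_FC · x_C = 0.35 × 336.00 / 0.37125 = 117.60 / 0.37125 ≈ 316.77.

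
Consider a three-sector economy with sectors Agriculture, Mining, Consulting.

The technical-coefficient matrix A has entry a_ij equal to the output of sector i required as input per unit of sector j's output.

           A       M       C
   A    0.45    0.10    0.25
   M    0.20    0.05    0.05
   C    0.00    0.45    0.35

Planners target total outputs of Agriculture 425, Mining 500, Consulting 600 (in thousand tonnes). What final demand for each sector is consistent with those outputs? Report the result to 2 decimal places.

I − A =
  [   0.55    -0.10    -0.25]
  [  -0.20     0.95    -0.05]
  [   0.00    -0.45     0.65]
d = (I − A) x:
  d_A = (+0.55)·425 + (-0.10)·500 + (-0.25)·600 = 33.75
  d_M = (-0.20)·425 + (+0.95)·500 + (-0.05)·600 = 360.00
  d_C = (+0.00)·425 + (-0.45)·500 + (+0.65)·600 = 165.00

d_A = 33.75, d_M = 360.00, d_C = 165.00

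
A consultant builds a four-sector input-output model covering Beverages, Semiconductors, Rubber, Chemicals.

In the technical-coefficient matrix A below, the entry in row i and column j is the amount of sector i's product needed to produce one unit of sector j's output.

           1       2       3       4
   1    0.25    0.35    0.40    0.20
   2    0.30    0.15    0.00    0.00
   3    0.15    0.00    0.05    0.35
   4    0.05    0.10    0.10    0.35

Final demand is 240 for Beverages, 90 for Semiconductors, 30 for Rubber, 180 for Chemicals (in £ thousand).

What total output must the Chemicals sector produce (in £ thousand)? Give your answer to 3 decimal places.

x_4 = 446.112

I − A =
  [   0.75    -0.35    -0.40    -0.20]
  [  -0.30     0.85     0.00     0.00]
  [  -0.15     0.00     0.95    -0.35]
  [  -0.05    -0.10    -0.10     0.65]
Compute the cofactors C_ij = (−1)^(i+j)·(3×3 minor ij) of I−A; the adjugate is their transpose:
adj(I−A) = Cᵀ =
  [ 0.495125   0.236875   0.238000   0.280500]
  [ 0.174750   0.378375   0.084000   0.099000]
  [ 0.108250   0.069500   0.331625   0.211875]
  [ 0.081625   0.087125   0.082250   0.454875]
det(I−A) = Σ_j (I−A)_1j·C_1j = (0.75)(0.495125) + (-0.35)(0.174750) + (-0.40)(0.108250) + (-0.20)(0.081625) = 0.25055625
(I − A)⁻¹ = adj(I−A) / det(I−A) ≈
  [   1.9761     0.9454     0.9499     1.1195]
  [   0.6974     1.5101     0.3353     0.3951]
  [   0.4320     0.2774     1.3236     0.8456]
  [   0.3258     0.3477     0.3283     1.8155]
x = (I − A)⁻¹ d = adj(I−A)·d / det(I−A), with det(I−A) = 0.25055625:
  x_1 = (0.495125·240 + 0.236875·90 + 0.238000·30 + 0.280500·180) / 0.25055625 = 197.77875 / 0.25055625 ≈ 789.359
  x_2 = (0.174750·240 + 0.378375·90 + 0.084000·30 + 0.099000·180) / 0.25055625 = 96.33375 / 0.25055625 ≈ 384.480
  x_3 = (0.108250·240 + 0.069500·90 + 0.331625·30 + 0.211875·180) / 0.25055625 = 80.32125 / 0.25055625 ≈ 320.572
  x_4 = (0.081625·240 + 0.087125·90 + 0.082250·30 + 0.454875·180) / 0.25055625 = 111.77625 / 0.25055625 ≈ 446.112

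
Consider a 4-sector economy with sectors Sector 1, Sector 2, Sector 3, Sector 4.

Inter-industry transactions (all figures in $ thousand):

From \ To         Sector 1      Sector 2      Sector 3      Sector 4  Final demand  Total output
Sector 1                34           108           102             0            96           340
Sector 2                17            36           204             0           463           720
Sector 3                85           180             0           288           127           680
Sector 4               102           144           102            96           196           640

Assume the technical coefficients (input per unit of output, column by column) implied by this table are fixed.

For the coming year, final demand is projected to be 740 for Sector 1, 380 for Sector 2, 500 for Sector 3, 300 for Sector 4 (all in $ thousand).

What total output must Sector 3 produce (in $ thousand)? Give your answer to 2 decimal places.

x_3 = 1659.99

Technical coefficients a_ij = z_ij / X_j:
  a_11 = 34/340 = 0.10, a_21 = 17/340 = 0.05, a_31 = 85/340 = 0.25, a_41 = 102/340 = 0.30
  a_12 = 108/720 = 0.15, a_22 = 36/720 = 0.05, a_32 = 180/720 = 0.25, a_42 = 144/720 = 0.20
  a_13 = 102/680 = 0.15, a_23 = 204/680 = 0.30, a_33 = 0/680 = 0.00, a_43 = 102/680 = 0.15
  a_14 = 0/640 = 0.00, a_24 = 0/640 = 0.00, a_34 = 288/640 = 0.45, a_44 = 96/640 = 0.15
I − A =
  [   0.90    -0.15    -0.15     0.00]
  [  -0.05     0.95    -0.30     0.00]
  [  -0.25    -0.25     1.00    -0.45]
  [  -0.30    -0.20    -0.15     0.85]
Compute the cofactors C_ij = (−1)^(i+j)·(3×3 minor ij) of I−A; the adjugate is their transpose:
adj(I−A) = Cᵀ =
  [ 0.652625   0.162750   0.159375   0.084375]
  [ 0.143375   0.652125   0.235875   0.124875]
  [ 0.345250   0.324375   0.720375   0.381375]
  [ 0.325000   0.268125   0.238875   0.731250]
det(I−A) = Σ_j (I−A)_1j·C_1j = (0.90)(0.652625) + (-0.15)(0.143375) + (-0.15)(0.345250) + (0.00)(0.325000) = 0.51406875
(I − A)⁻¹ = adj(I−A) / det(I−A) ≈
  [   1.2695     0.3166     0.3100     0.1641]
  [   0.2789     1.2686     0.4588     0.2429]
  [   0.6716     0.6310     1.4013     0.7419]
  [   0.6322     0.5216     0.4647     1.4225]
x = (I − A)⁻¹ d = adj(I−A)·d / det(I−A), with det(I−A) = 0.51406875:
  x_1 = (0.652625·740 + 0.162750·380 + 0.159375·500 + 0.084375·300) / 0.51406875 = 649.7875 / 0.51406875 ≈ 1264.01
  x_2 = (0.143375·740 + 0.652125·380 + 0.235875·500 + 0.124875·300) / 0.51406875 = 509.305 / 0.51406875 ≈ 990.73
  x_3 = (0.345250·740 + 0.324375·380 + 0.720375·500 + 0.381375·300) / 0.51406875 = 853.3475 / 0.51406875 ≈ 1659.99
  x_4 = (0.325000·740 + 0.268125·380 + 0.238875·500 + 0.731250·300) / 0.51406875 = 681.20 / 0.51406875 ≈ 1325.11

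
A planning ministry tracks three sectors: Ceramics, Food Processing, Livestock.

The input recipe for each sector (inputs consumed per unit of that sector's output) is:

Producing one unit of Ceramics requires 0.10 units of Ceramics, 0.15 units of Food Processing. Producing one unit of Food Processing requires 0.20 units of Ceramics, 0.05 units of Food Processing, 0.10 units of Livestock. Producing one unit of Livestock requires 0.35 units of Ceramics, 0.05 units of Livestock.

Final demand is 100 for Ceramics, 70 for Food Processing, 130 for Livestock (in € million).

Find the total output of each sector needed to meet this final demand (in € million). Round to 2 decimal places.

x_1 = 191.68, x_2 = 103.95, x_3 = 147.78

I − A =
  [   0.90    -0.20    -0.35]
  [  -0.15     0.95     0.00]
  [   0.00    -0.10     0.95]
Cofactors of I−A, C_ij = (−1)^(i+j)·(minor ij) (rows/columns in the sector order above):
  C_11 = (0.95)(0.95) − (0.00)(-0.10) = 0.9025
  C_12 = −[(-0.15)(0.95) − (0.00)(0.00)] = 0.1425
  C_13 = (-0.15)(-0.10) − (0.95)(0.00) = 0.0150
  C_21 = −[(-0.20)(0.95) − (-0.35)(-0.10)] = 0.2250
  C_22 = (0.90)(0.95) − (-0.35)(0.00) = 0.8550
  C_23 = −[(0.90)(-0.10) − (-0.20)(0.00)] = 0.0900
  C_31 = (-0.20)(0.00) − (-0.35)(0.95) = 0.3325
  C_32 = −[(0.90)(0.00) − (-0.35)(-0.15)] = 0.0525
  C_33 = (0.90)(0.95) − (-0.20)(-0.15) = 0.8250
det(I−A) = Σ_j (I−A)_1j·C_1j = (0.90)(0.9025) + (-0.20)(0.1425) + (-0.35)(0.0150) = 0.7785
adj(I−A) = Cᵀ =
  [ 0.9025   0.2250   0.3325]
  [ 0.1425   0.8550   0.0525]
  [ 0.0150   0.0900   0.8250]
(I − A)⁻¹ = adj(I−A) / det(I−A) ≈
  [   1.1593     0.2890     0.4271]
  [   0.1830     1.0983     0.0674]
  [   0.0193     0.1156     1.0597]
x = (I − A)⁻¹ d = adj(I−A)·d / det(I−A), with det(I−A) = 0.7785:
  x_1 = (0.9025·100 + 0.2250·70 + 0.3325·130) / 0.7785 = 149.225 / 0.7785 ≈ 191.68
  x_2 = (0.1425·100 + 0.8550·70 + 0.0525·130) / 0.7785 = 80.925 / 0.7785 ≈ 103.95
  x_3 = (0.0150·100 + 0.0900·70 + 0.8250·130) / 0.7785 = 115.05 / 0.7785 ≈ 147.78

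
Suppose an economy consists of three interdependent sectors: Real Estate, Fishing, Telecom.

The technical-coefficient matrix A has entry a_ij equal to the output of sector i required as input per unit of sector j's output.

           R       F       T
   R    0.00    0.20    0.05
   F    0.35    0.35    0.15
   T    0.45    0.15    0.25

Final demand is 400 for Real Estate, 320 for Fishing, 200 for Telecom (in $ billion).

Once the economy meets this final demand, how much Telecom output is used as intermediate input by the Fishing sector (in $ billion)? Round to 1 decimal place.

I − A =
  [   1.00    -0.20    -0.05]
  [  -0.35     0.65    -0.15]
  [  -0.45    -0.15     0.75]
Cofactors of I−A, C_ij = (−1)^(i+j)·(minor ij) (rows/columns in the sector order above):
  C_11 = (0.65)(0.75) − (-0.15)(-0.15) = 0.4650
  C_12 = −[(-0.35)(0.75) − (-0.15)(-0.45)] = 0.3300
  C_13 = (-0.35)(-0.15) − (0.65)(-0.45) = 0.3450
  C_21 = −[(-0.20)(0.75) − (-0.05)(-0.15)] = 0.1575
  C_22 = (1.00)(0.75) − (-0.05)(-0.45) = 0.7275
  C_23 = −[(1.00)(-0.15) − (-0.20)(-0.45)] = 0.2400
  C_31 = (-0.20)(-0.15) − (-0.05)(0.65) = 0.0625
  C_32 = −[(1.00)(-0.15) − (-0.05)(-0.35)] = 0.1675
  C_33 = (1.00)(0.65) − (-0.20)(-0.35) = 0.5800
det(I−A) = Σ_j (I−A)_1j·C_1j = (1.00)(0.4650) + (-0.20)(0.3300) + (-0.05)(0.3450) = 0.38175
adj(I−A) = Cᵀ =
  [ 0.4650   0.1575   0.0625]
  [ 0.3300   0.7275   0.1675]
  [ 0.3450   0.2400   0.5800]
(I − A)⁻¹ = adj(I−A) / det(I−A) ≈
  [   1.2181     0.4126     0.1637]
  [   0.8644     1.9057     0.4388]
  [   0.9037     0.6287     1.5193]
First solve x = (I − A)⁻¹ d = adj(I−A)·d / det(I−A); in particular x_F = (0.3300·400 + 0.7275·320 + 0.1675·200) / 0.38175 = 398.30 / 0.38175 ≈ 1043.353.
Intermediate flow from T to F: z_TF = a_TF · x_F = 0.15 × 398.30 / 0.38175 = 59.745 / 0.38175 ≈ 156.5.

z_TF = 156.5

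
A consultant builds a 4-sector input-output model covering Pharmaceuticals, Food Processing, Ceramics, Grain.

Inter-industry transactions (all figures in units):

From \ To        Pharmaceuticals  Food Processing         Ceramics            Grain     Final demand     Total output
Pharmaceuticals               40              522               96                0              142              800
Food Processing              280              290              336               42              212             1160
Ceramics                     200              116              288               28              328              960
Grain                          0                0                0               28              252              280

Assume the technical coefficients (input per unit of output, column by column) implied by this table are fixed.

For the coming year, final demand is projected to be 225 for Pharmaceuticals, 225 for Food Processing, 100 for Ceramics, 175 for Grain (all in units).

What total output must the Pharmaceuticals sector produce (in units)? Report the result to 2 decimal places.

Technical coefficients a_ij = z_ij / X_j:
  a_PP = 40/800 = 0.05, a_FP = 280/800 = 0.35, a_CP = 200/800 = 0.25, a_GP = 0/800 = 0.00
  a_PF = 522/1160 = 0.45, a_FF = 290/1160 = 0.25, a_CF = 116/1160 = 0.10, a_GF = 0/1160 = 0.00
  a_PC = 96/960 = 0.10, a_FC = 336/960 = 0.35, a_CC = 288/960 = 0.30, a_GC = 0/960 = 0.00
  a_PG = 0/280 = 0.00, a_FG = 42/280 = 0.15, a_CG = 28/280 = 0.10, a_GG = 28/280 = 0.10
I − A =
  [   0.95    -0.45    -0.10     0.00]
  [  -0.35     0.75    -0.35    -0.15]
  [  -0.25    -0.10     0.70    -0.10]
  [   0.00     0.00     0.00     0.90]
Compute the cofactors C_ij = (−1)^(i+j)·(3×3 minor ij) of I−A; the adjugate is their transpose:
adj(I−A) = Cᵀ =
  [ 0.441000   0.292500   0.209250   0.072000]
  [ 0.299250   0.576000   0.330750   0.132750]
  [ 0.200250   0.186750   0.499500   0.086625]
  [ 0.000000   0.000000   0.000000   0.293625]
det(I−A) = Σ_j (I−A)_1j·C_1j = (0.95)(0.441000) + (-0.45)(0.299250) + (-0.10)(0.200250) + (0.00)(0.000000) = 0.2642625
(I − A)⁻¹ = adj(I−A) / det(I−A) ≈
  [   1.6688     1.1069     0.7918     0.2725]
  [   1.1324     2.1797     1.2516     0.5023]
  [   0.7578     0.7067     1.8902     0.3278]
  [   0.0000     0.0000     0.0000     1.1111]
x = (I − A)⁻¹ d = adj(I−A)·d / det(I−A), with det(I−A) = 0.2642625:
  x_P = (0.441000·225 + 0.292500·225 + 0.209250·100 + 0.072000·175) / 0.2642625 = 198.5625 / 0.2642625 ≈ 751.38
  x_F = (0.299250·225 + 0.576000·225 + 0.330750·100 + 0.132750·175) / 0.2642625 = 253.2375 / 0.2642625 ≈ 958.28
  x_C = (0.200250·225 + 0.186750·225 + 0.499500·100 + 0.086625·175) / 0.2642625 = 152.184375 / 0.2642625 ≈ 575.88
  x_G = (0.000000·225 + 0.000000·225 + 0.000000·100 + 0.293625·175) / 0.2642625 = 51.384375 / 0.2642625 ≈ 194.44

x_P = 751.38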